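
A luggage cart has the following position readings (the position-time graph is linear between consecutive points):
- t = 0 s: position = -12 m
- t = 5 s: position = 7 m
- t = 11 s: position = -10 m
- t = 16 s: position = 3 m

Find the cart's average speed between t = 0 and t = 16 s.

Average speed = (total path length)/(elapsed time); on a piecewise-linear x-t graph the path length is Σ|Δx|.
0–5 s: |Δx| = |7 − -12| = 19 m
5–11 s: |Δx| = |-10 − 7| = 17 m
11–16 s: |Δx| = |3 − -10| = 13 m
Total path = 49 m; average speed = 49/16 = 3.0625 m/s.

3.0625 m/s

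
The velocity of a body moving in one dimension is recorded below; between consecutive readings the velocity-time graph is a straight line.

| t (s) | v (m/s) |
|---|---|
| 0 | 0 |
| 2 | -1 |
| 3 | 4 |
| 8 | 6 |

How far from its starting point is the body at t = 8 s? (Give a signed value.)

Net displacement equals the area under the velocity-time graph (areas below the axis count negative).
0–2 s: ½(0 + -1)(2) = -1 m
2–3 s: ½(-1 + 4)(1) = 1.5 m
3–8 s: ½(4 + 6)(5) = 25 m
Net displacement = 25.5 m

25.5 m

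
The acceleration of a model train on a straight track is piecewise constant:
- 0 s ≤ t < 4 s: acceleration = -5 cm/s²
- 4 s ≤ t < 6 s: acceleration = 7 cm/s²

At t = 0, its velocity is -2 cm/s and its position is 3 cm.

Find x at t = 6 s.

On each constant-a segment, Δv = aΔt and Δx = v₀Δt + ½aΔt²; chain segment to segment.
0–4 s: v starts -2 cm/s; Δx = -2·4 + ½·-5·4² = -48 cm; v ends -22 cm/s.
4–6 s: v starts -22 cm/s; Δx = -22·2 + ½·7·2² = -30 cm; v ends -8 cm/s.
x(6) = 3 + Σ Δx = -75 cm.

-75 cm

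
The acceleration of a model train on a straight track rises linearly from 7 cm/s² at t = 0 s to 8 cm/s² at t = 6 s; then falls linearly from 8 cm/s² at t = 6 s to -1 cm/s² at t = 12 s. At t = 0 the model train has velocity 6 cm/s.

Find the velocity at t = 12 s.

Δv equals the area under the a-t graph; then v = v₀ + Δv.
0–6 s: ½(7 + 8)(6) = 45 cm/s
6–12 s: ½(8 + -1)(6) = 21 cm/s
Δv = 66 cm/s, so v(12) = 6 + (66) = 72 cm/s.

72 cm/s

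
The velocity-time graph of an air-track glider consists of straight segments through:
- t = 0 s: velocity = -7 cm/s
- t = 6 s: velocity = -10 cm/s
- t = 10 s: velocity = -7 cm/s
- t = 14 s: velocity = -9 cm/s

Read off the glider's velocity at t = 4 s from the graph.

On 0–6 s the graph is linear from -7 to -10 cm/s: v(4) = -7 + (-10 − -7)·(4 − 0)/(6 − 0) = -9 cm/s.

-9 cm/s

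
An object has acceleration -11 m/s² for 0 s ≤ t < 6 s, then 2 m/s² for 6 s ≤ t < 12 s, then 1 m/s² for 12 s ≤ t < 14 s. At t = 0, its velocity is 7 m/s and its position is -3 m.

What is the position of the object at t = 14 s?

-569 m

On each constant-a segment, Δv = aΔt and Δx = v₀Δt + ½aΔt²; chain segment to segment.
0–6 s: v starts 7 m/s; Δx = 7·6 + ½·-11·6² = -156 m; v ends -59 m/s.
6–12 s: v starts -59 m/s; Δx = -59·6 + ½·2·6² = -318 m; v ends -47 m/s.
12–14 s: v starts -47 m/s; Δx = -47·2 + ½·1·2² = -92 m; v ends -45 m/s.
x(14) = -3 + Σ Δx = -569 m.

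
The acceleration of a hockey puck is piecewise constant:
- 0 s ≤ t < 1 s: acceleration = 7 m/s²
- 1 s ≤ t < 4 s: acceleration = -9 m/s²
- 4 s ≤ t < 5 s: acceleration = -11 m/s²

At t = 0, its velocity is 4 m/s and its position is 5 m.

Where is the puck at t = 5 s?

-16.5 m

On each constant-a segment, Δv = aΔt and Δx = v₀Δt + ½aΔt²; chain segment to segment.
0–1 s: v starts 4 m/s; Δx = 4·1 + ½·7·1² = 7.5 m; v ends 11 m/s.
1–4 s: v starts 11 m/s; Δx = 11·3 + ½·-9·3² = -7.5 m; v ends -16 m/s.
4–5 s: v starts -16 m/s; Δx = -16·1 + ½·-11·1² = -21.5 m; v ends -27 m/s.
x(5) = 5 + Σ Δx = -16.5 m.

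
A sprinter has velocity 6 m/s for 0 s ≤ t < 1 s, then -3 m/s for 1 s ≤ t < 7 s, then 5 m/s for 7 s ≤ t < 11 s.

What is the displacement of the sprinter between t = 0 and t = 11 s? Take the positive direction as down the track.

8 m

Displacement is the signed area under the v-t curve.
0–1 s: 6 × 1 = 6 m
1–7 s: -3 × 6 = -18 m
7–11 s: 5 × 4 = 20 m
Net displacement = 8 m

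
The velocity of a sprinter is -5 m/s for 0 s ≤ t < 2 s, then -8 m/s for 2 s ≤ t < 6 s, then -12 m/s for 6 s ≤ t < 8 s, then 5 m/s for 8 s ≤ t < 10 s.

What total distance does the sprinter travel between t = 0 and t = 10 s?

Total distance travelled is ∫|v| dt — sum the magnitudes of each area piece.
0–2 s: |-5| × 2 = 10 m
2–6 s: |-8| × 4 = 32 m
6–8 s: |-12| × 2 = 24 m
8–10 s: |5| × 2 = 10 m
Total distance = 76 m

76 m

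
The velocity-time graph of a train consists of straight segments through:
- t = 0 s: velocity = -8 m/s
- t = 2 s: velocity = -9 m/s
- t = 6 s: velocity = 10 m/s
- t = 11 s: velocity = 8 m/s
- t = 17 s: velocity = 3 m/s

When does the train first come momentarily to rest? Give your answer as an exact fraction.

t = 74/19 s

v changes sign on 2–6 s (from -9 to 10); the graph is linear there, so v = 0 at t = 2 + (9)·(6 − 2)/(10 − -9) = 74/19 s.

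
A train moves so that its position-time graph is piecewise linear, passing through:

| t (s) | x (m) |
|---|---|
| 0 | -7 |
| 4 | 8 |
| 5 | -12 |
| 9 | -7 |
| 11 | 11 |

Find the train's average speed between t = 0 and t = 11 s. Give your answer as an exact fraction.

58/11 m/s

Average speed = (total path length)/(elapsed time); on a piecewise-linear x-t graph the path length is Σ|Δx|.
0–4 s: |Δx| = |8 − -7| = 15 m
4–5 s: |Δx| = |-12 − 8| = 20 m
5–9 s: |Δx| = |-7 − -12| = 5 m
9–11 s: |Δx| = |11 − -7| = 18 m
Total path = 58 m; average speed = 58/11 = 58/11 m/s.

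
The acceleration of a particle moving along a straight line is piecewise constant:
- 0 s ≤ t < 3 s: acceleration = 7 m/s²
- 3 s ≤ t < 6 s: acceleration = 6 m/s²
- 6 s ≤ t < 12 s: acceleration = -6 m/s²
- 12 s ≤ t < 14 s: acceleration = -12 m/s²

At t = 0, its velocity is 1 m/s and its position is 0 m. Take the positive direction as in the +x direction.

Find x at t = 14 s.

243.5 m

On each constant-a segment, Δv = aΔt and Δx = v₀Δt + ½aΔt²; chain segment to segment.
0–3 s: v starts 1 m/s; Δx = 1·3 + ½·7·3² = 34.5 m; v ends 22 m/s.
3–6 s: v starts 22 m/s; Δx = 22·3 + ½·6·3² = 93 m; v ends 40 m/s.
6–12 s: v starts 40 m/s; Δx = 40·6 + ½·-6·6² = 132 m; v ends 4 m/s.
12–14 s: v starts 4 m/s; Δx = 4·2 + ½·-12·2² = -16 m; v ends -20 m/s.
x(14) = 0 + Σ Δx = 243.5 m.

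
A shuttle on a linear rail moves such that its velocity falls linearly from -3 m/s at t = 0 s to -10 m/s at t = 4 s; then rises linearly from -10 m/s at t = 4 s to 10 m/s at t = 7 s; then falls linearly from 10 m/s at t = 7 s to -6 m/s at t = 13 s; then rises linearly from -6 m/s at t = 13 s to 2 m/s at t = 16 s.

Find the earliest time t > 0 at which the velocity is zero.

v changes sign on 4–7 s (from -10 to 10); the graph is linear there, so v = 0 at t = 4 + (10)·(7 − 4)/(10 − -10) = 5.5 s.

t = 5.5 s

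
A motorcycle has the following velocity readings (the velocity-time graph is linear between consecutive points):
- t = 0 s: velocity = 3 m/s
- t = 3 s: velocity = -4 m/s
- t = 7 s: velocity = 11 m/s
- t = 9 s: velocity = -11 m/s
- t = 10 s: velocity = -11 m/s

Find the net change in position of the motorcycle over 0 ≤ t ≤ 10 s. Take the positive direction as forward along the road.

1.5 m

Displacement is the signed area under the v-t curve.
0–3 s: ½(3 + -4)(3) = -1.5 m
3–7 s: ½(-4 + 11)(4) = 14 m
7–9 s: ½(11 + -11)(2) = 0 m
9–10 s: -11 × 1 = -11 m
Net displacement = 1.5 m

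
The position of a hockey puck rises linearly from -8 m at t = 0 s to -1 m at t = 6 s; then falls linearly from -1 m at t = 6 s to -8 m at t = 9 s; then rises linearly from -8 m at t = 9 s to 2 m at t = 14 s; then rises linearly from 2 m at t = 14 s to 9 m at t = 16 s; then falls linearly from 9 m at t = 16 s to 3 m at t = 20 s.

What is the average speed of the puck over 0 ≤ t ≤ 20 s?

Average speed = (total path length)/(elapsed time); on a piecewise-linear x-t graph the path length is Σ|Δx|.
0–6 s: |Δx| = |-1 − -8| = 7 m
6–9 s: |Δx| = |-8 − -1| = 7 m
9–14 s: |Δx| = |2 − -8| = 10 m
14–16 s: |Δx| = |9 − 2| = 7 m
16–20 s: |Δx| = |3 − 9| = 6 m
Total path = 37 m; average speed = 37/20 = 1.85 m/s.

1.85 m/s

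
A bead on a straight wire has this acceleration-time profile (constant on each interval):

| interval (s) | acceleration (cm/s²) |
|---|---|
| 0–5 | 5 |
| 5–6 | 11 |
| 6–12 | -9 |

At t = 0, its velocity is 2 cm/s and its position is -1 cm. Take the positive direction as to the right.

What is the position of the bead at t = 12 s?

170 cm

On each constant-a segment, Δv = aΔt and Δx = v₀Δt + ½aΔt²; chain segment to segment.
0–5 s: v starts 2 cm/s; Δx = 2·5 + ½·5·5² = 72.5 cm; v ends 27 cm/s.
5–6 s: v starts 27 cm/s; Δx = 27·1 + ½·11·1² = 32.5 cm; v ends 38 cm/s.
6–12 s: v starts 38 cm/s; Δx = 38·6 + ½·-9·6² = 66 cm; v ends -16 cm/s.
x(12) = -1 + Σ Δx = 170 cm.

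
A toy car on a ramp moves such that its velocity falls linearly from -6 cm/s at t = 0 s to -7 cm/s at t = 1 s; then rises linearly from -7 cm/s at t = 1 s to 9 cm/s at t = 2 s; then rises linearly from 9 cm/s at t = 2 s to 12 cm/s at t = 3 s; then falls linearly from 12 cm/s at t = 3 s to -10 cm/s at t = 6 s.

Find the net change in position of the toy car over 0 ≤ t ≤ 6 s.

Displacement is the signed area under the v-t curve.
0–1 s: ½(-6 + -7)(1) = -6.5 cm
1–2 s: ½(-7 + 9)(1) = 1 cm
2–3 s: ½(9 + 12)(1) = 10.5 cm
3–6 s: ½(12 + -10)(3) = 3 cm
Net displacement = 8 cm

8 cm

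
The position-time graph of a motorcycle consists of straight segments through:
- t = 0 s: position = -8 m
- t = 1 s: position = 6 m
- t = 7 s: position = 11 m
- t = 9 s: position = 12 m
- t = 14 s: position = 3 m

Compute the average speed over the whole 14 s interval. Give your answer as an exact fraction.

Average speed = (total path length)/(elapsed time); on a piecewise-linear x-t graph the path length is Σ|Δx|.
0–1 s: |Δx| = |6 − -8| = 14 m
1–7 s: |Δx| = |11 − 6| = 5 m
7–9 s: |Δx| = |12 − 11| = 1 m
9–14 s: |Δx| = |3 − 12| = 9 m
Total path = 29 m; average speed = 29/14 = 29/14 m/s.

29/14 m/s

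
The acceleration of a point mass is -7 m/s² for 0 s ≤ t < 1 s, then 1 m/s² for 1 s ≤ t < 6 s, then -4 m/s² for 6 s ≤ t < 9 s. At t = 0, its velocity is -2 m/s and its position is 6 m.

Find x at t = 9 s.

On each constant-a segment, Δv = aΔt and Δx = v₀Δt + ½aΔt²; chain segment to segment.
0–1 s: v starts -2 m/s; Δx = -2·1 + ½·-7·1² = -5.5 m; v ends -9 m/s.
1–6 s: v starts -9 m/s; Δx = -9·5 + ½·1·5² = -32.5 m; v ends -4 m/s.
6–9 s: v starts -4 m/s; Δx = -4·3 + ½·-4·3² = -30 m; v ends -16 m/s.
x(9) = 6 + Σ Δx = -62 m.

-62 m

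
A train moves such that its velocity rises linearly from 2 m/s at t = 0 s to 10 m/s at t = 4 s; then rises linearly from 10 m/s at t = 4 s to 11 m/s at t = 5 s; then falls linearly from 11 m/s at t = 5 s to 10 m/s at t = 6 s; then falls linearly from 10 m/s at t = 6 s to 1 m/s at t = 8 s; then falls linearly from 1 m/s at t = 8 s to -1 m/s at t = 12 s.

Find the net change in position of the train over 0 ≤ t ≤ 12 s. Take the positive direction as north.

56 m

Displacement is the signed area under the v-t curve.
0–4 s: ½(2 + 10)(4) = 24 m
4–5 s: ½(10 + 11)(1) = 10.5 m
5–6 s: ½(11 + 10)(1) = 10.5 m
6–8 s: ½(10 + 1)(2) = 11 m
8–12 s: ½(1 + -1)(4) = 0 m
Net displacement = 56 m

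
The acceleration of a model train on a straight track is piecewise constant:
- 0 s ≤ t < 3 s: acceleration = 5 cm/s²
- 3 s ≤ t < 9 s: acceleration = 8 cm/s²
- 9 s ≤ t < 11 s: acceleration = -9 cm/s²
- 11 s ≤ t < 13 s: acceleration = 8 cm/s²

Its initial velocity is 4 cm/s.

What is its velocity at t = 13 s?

Δv equals the area under the a-t graph; then v = v₀ + Δv.
0–3 s: 5 × 3 = 15 cm/s
3–9 s: 8 × 6 = 48 cm/s
9–11 s: -9 × 2 = -18 cm/s
11–13 s: 8 × 2 = 16 cm/s
Δv = 61 cm/s, so v(13) = 4 + (61) = 65 cm/s.

65 cm/s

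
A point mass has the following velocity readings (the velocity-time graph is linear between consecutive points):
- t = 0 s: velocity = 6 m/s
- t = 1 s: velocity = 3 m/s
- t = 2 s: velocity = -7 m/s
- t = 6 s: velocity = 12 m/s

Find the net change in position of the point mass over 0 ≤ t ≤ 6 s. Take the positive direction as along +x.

Displacement is the signed area under the v-t curve.
0–1 s: ½(6 + 3)(1) = 4.5 m
1–2 s: ½(3 + -7)(1) = -2 m
2–6 s: ½(-7 + 12)(4) = 10 m
Net displacement = 12.5 m

12.5 m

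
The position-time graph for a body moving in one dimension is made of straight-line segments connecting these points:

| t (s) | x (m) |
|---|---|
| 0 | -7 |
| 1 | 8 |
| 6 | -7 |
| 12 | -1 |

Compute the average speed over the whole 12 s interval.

3 m/s

Average speed = (total path length)/(elapsed time); on a piecewise-linear x-t graph the path length is Σ|Δx|.
0–1 s: |Δx| = |8 − -7| = 15 m
1–6 s: |Δx| = |-7 − 8| = 15 m
6–12 s: |Δx| = |-1 − -7| = 6 m
Total path = 36 m; average speed = 36/12 = 3 m/s.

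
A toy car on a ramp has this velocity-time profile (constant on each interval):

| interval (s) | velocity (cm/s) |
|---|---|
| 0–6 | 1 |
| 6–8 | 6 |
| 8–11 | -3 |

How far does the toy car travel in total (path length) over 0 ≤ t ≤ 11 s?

27 cm

Distance (not displacement) is the total path length: add the absolute areas under v-t.
0–6 s: |1| × 6 = 6 cm
6–8 s: |6| × 2 = 12 cm
8–11 s: |-3| × 3 = 9 cm
Total distance = 27 cm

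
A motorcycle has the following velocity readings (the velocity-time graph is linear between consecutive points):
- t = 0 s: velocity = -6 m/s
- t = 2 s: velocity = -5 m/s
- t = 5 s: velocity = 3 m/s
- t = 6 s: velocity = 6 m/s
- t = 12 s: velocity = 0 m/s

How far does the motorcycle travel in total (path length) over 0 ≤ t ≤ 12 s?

Total distance travelled is ∫|v| dt — sum the magnitudes of each area piece.
0–2 s: |½(-6 + -5)(2)| = 11 m
2–5 s: v = 0 at t = 3.875 s; triangle areas 4.6875 + 1.6875 = 6.375 m
5–6 s: |½(3 + 6)(1)| = 4.5 m
6–12 s: |½(6 + 0)(6)| = 18 m
Total distance = 39.875 m

39.875 m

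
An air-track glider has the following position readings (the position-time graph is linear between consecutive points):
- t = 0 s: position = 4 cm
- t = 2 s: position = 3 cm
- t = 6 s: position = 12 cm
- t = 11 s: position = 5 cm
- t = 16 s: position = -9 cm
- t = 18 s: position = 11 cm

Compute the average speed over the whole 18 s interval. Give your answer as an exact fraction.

17/6 cm/s

Average speed = (total path length)/(elapsed time); on a piecewise-linear x-t graph the path length is Σ|Δx|.
0–2 s: |Δx| = |3 − 4| = 1 cm
2–6 s: |Δx| = |12 − 3| = 9 cm
6–11 s: |Δx| = |5 − 12| = 7 cm
11–16 s: |Δx| = |-9 − 5| = 14 cm
16–18 s: |Δx| = |11 − -9| = 20 cm
Total path = 51 cm; average speed = 51/18 = 17/6 cm/s.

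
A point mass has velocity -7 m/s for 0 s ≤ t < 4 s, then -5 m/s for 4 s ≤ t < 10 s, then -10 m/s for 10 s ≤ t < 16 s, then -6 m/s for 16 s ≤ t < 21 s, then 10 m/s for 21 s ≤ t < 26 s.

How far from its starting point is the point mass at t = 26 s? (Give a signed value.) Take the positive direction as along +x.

Displacement is the signed area under the v-t curve.
0–4 s: -7 × 4 = -28 m
4–10 s: -5 × 6 = -30 m
10–16 s: -10 × 6 = -60 m
16–21 s: -6 × 5 = -30 m
21–26 s: 10 × 5 = 50 m
Net displacement = -98 m

-98 m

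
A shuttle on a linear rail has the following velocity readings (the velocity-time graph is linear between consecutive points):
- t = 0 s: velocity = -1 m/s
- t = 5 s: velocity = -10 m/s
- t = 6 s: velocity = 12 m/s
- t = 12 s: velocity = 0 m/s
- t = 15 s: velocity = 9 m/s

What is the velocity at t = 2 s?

-4.6 m/s

On 0–5 s the graph is linear from -1 to -10 m/s: v(2) = -1 + (-10 − -1)·(2 − 0)/(5 − 0) = -4.6 m/s.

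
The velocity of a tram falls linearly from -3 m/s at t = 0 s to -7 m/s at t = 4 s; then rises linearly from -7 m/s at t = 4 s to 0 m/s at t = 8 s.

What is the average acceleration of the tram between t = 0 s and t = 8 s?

Average acceleration = Δv/Δt = (0 − -3)/(8 − 0) = 0.375 m/s².

0.375 m/s²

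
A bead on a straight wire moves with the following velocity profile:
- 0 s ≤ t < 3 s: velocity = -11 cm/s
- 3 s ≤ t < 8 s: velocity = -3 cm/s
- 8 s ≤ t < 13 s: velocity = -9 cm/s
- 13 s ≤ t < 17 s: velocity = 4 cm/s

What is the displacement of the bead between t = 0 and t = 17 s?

Displacement is the signed area under the v-t curve.
0–3 s: -11 × 3 = -33 cm
3–8 s: -3 × 5 = -15 cm
8–13 s: -9 × 5 = -45 cm
13–17 s: 4 × 4 = 16 cm
Net displacement = -77 cm

-77 cm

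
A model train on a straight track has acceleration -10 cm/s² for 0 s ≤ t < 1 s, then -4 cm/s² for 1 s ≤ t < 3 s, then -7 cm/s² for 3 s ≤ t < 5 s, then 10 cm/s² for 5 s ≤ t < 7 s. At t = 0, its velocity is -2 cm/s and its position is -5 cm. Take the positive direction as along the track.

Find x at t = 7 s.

-146 cm

On each constant-a segment, Δv = aΔt and Δx = v₀Δt + ½aΔt²; chain segment to segment.
0–1 s: v starts -2 cm/s; Δx = -2·1 + ½·-10·1² = -7 cm; v ends -12 cm/s.
1–3 s: v starts -12 cm/s; Δx = -12·2 + ½·-4·2² = -32 cm; v ends -20 cm/s.
3–5 s: v starts -20 cm/s; Δx = -20·2 + ½·-7·2² = -54 cm; v ends -34 cm/s.
5–7 s: v starts -34 cm/s; Δx = -34·2 + ½·10·2² = -48 cm; v ends -14 cm/s.
x(7) = -5 + Σ Δx = -146 cm.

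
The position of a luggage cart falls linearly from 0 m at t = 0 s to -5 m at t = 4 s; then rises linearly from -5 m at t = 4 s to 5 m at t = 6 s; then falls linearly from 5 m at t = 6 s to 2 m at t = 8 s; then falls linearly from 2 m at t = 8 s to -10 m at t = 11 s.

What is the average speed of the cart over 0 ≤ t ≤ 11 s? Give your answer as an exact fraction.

Average speed = (total path length)/(elapsed time); on a piecewise-linear x-t graph the path length is Σ|Δx|.
0–4 s: |Δx| = |-5 − 0| = 5 m
4–6 s: |Δx| = |5 − -5| = 10 m
6–8 s: |Δx| = |2 − 5| = 3 m
8–11 s: |Δx| = |-10 − 2| = 12 m
Total path = 30 m; average speed = 30/11 = 30/11 m/s.

30/11 m/s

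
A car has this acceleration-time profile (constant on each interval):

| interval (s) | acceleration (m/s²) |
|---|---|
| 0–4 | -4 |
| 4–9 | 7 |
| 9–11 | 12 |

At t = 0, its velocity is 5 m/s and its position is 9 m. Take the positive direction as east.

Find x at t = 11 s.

On each constant-a segment, Δv = aΔt and Δx = v₀Δt + ½aΔt²; chain segment to segment.
0–4 s: v starts 5 m/s; Δx = 5·4 + ½·-4·4² = -12 m; v ends -11 m/s.
4–9 s: v starts -11 m/s; Δx = -11·5 + ½·7·5² = 32.5 m; v ends 24 m/s.
9–11 s: v starts 24 m/s; Δx = 24·2 + ½·12·2² = 72 m; v ends 48 m/s.
x(11) = 9 + Σ Δx = 101.5 m.

101.5 m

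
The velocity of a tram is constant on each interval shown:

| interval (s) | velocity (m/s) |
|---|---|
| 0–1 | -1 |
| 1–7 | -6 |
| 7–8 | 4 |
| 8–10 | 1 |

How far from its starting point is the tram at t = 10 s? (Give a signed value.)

-31 m

Net displacement equals the area under the velocity-time graph (areas below the axis count negative).
0–1 s: -1 × 1 = -1 m
1–7 s: -6 × 6 = -36 m
7–8 s: 4 × 1 = 4 m
8–10 s: 1 × 2 = 2 m
Net displacement = -31 m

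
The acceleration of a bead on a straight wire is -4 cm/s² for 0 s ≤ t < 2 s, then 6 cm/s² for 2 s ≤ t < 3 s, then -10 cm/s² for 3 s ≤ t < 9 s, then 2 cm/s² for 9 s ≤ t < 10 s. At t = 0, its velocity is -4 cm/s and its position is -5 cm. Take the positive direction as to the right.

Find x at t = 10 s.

-311 cm

On each constant-a segment, Δv = aΔt and Δx = v₀Δt + ½aΔt²; chain segment to segment.
0–2 s: v starts -4 cm/s; Δx = -4·2 + ½·-4·2² = -16 cm; v ends -12 cm/s.
2–3 s: v starts -12 cm/s; Δx = -12·1 + ½·6·1² = -9 cm; v ends -6 cm/s.
3–9 s: v starts -6 cm/s; Δx = -6·6 + ½·-10·6² = -216 cm; v ends -66 cm/s.
9–10 s: v starts -66 cm/s; Δx = -66·1 + ½·2·1² = -65 cm; v ends -64 cm/s.
x(10) = -5 + Σ Δx = -311 cm.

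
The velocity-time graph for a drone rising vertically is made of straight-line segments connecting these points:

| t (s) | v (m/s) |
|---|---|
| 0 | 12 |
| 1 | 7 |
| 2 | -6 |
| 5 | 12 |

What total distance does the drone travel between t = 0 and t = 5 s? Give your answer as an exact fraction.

Distance (not displacement) is the total path length: add the absolute areas under v-t.
0–1 s: |½(12 + 7)(1)| = 9.5 m
1–2 s: v = 0 at t = 20/13 s; triangle areas 49/26 + 18/13 = 85/26 m
2–5 s: v = 0 at t = 3 s; triangle areas 3 + 12 = 15 m
Total distance = 361/13 m

361/13 m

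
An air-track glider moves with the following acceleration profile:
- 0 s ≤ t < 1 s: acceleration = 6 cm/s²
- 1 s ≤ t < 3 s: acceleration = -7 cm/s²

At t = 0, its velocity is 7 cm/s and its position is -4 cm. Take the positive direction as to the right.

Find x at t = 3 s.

18 cm

On each constant-a segment, Δv = aΔt and Δx = v₀Δt + ½aΔt²; chain segment to segment.
0–1 s: v starts 7 cm/s; Δx = 7·1 + ½·6·1² = 10 cm; v ends 13 cm/s.
1–3 s: v starts 13 cm/s; Δx = 13·2 + ½·-7·2² = 12 cm; v ends -1 cm/s.
x(3) = -4 + Σ Δx = 18 cm.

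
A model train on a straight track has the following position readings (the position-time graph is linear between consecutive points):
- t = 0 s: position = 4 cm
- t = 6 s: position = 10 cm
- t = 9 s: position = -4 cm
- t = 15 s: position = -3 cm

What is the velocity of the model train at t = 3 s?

1 cm/s

Velocity is the slope of the x-t graph on 0–6 s: (10 − 4)/(6 − 0) = 1 cm/s.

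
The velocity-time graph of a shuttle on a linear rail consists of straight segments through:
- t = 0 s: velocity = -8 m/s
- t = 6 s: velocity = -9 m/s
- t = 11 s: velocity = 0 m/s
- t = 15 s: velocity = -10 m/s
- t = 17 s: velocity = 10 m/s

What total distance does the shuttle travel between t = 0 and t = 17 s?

Total distance travelled is ∫|v| dt — sum the magnitudes of each area piece.
0–6 s: |½(-8 + -9)(6)| = 51 m
6–11 s: |½(-9 + 0)(5)| = 22.5 m
11–15 s: |½(0 + -10)(4)| = 20 m
15–17 s: v = 0 at t = 16 s; triangle areas 5 + 5 = 10 m
Total distance = 103.5 m

103.5 m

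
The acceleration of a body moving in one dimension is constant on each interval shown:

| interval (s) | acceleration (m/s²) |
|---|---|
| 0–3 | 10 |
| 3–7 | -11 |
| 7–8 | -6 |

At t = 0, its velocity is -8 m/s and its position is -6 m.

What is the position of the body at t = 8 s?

-10 m

On each constant-a segment, Δv = aΔt and Δx = v₀Δt + ½aΔt²; chain segment to segment.
0–3 s: v starts -8 m/s; Δx = -8·3 + ½·10·3² = 21 m; v ends 22 m/s.
3–7 s: v starts 22 m/s; Δx = 22·4 + ½·-11·4² = 0 m; v ends -22 m/s.
7–8 s: v starts -22 m/s; Δx = -22·1 + ½·-6·1² = -25 m; v ends -28 m/s.
x(8) = -6 + Σ Δx = -10 m.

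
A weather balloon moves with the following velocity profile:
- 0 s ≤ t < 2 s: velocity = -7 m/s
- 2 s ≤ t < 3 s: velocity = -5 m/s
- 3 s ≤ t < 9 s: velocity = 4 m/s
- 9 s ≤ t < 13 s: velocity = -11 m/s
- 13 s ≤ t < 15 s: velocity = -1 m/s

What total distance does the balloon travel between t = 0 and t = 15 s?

89 m

Distance (not displacement) is the total path length: add the absolute areas under v-t.
0–2 s: |-7| × 2 = 14 m
2–3 s: |-5| × 1 = 5 m
3–9 s: |4| × 6 = 24 m
9–13 s: |-11| × 4 = 44 m
13–15 s: |-1| × 2 = 2 m
Total distance = 89 m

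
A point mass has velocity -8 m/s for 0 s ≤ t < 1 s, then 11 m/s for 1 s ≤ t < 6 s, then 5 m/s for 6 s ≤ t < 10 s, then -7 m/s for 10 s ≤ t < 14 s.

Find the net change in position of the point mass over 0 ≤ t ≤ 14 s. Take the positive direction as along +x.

Net displacement equals the area under the velocity-time graph (areas below the axis count negative).
0–1 s: -8 × 1 = -8 m
1–6 s: 11 × 5 = 55 m
6–10 s: 5 × 4 = 20 m
10–14 s: -7 × 4 = -28 m
Net displacement = 39 m

39 m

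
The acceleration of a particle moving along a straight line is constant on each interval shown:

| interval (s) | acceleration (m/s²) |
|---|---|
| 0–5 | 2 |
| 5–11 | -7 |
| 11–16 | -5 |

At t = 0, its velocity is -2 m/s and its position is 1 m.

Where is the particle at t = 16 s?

-294.5 m

On each constant-a segment, Δv = aΔt and Δx = v₀Δt + ½aΔt²; chain segment to segment.
0–5 s: v starts -2 m/s; Δx = -2·5 + ½·2·5² = 15 m; v ends 8 m/s.
5–11 s: v starts 8 m/s; Δx = 8·6 + ½·-7·6² = -78 m; v ends -34 m/s.
11–16 s: v starts -34 m/s; Δx = -34·5 + ½·-5·5² = -232.5 m; v ends -59 m/s.
x(16) = 1 + Σ Δx = -294.5 m.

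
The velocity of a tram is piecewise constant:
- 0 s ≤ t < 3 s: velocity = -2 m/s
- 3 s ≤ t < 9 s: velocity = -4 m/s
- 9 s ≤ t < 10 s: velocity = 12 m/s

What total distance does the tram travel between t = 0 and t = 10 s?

Distance (not displacement) is the total path length: add the absolute areas under v-t.
0–3 s: |-2| × 3 = 6 m
3–9 s: |-4| × 6 = 24 m
9–10 s: |12| × 1 = 12 m
Total distance = 42 m

42 m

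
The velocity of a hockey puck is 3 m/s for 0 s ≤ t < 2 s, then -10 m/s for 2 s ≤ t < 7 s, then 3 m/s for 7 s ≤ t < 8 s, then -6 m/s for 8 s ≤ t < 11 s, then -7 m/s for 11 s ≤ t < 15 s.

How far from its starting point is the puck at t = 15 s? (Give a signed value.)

-87 m

Net displacement equals the area under the velocity-time graph (areas below the axis count negative).
0–2 s: 3 × 2 = 6 m
2–7 s: -10 × 5 = -50 m
7–8 s: 3 × 1 = 3 m
8–11 s: -6 × 3 = -18 m
11–15 s: -7 × 4 = -28 m
Net displacement = -87 m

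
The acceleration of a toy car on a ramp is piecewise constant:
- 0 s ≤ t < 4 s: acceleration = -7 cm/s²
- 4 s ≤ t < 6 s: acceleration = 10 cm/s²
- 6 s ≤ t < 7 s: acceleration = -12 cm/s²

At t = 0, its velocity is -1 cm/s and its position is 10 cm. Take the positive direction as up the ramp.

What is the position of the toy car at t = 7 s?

-103 cm

On each constant-a segment, Δv = aΔt and Δx = v₀Δt + ½aΔt²; chain segment to segment.
0–4 s: v starts -1 cm/s; Δx = -1·4 + ½·-7·4² = -60 cm; v ends -29 cm/s.
4–6 s: v starts -29 cm/s; Δx = -29·2 + ½·10·2² = -38 cm; v ends -9 cm/s.
6–7 s: v starts -9 cm/s; Δx = -9·1 + ½·-12·1² = -15 cm; v ends -21 cm/s.
x(7) = 10 + Σ Δx = -103 cm.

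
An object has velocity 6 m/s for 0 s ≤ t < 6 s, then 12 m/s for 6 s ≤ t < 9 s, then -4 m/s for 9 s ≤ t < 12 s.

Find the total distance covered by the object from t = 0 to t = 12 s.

Distance (not displacement) is the total path length: add the absolute areas under v-t.
0–6 s: |6| × 6 = 36 m
6–9 s: |12| × 3 = 36 m
9–12 s: |-4| × 3 = 12 m
Total distance = 84 m

84 m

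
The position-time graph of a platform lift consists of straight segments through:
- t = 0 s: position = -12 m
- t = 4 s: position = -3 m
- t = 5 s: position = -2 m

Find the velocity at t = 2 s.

Velocity is the slope of the x-t graph on 0–4 s: (-3 − -12)/(4 − 0) = 2.25 m/s.

2.25 m/s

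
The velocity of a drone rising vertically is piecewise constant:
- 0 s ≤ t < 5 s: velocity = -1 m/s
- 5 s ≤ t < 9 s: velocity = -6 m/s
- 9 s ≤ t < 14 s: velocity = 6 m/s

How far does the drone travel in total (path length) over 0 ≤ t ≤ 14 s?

59 m

Distance (not displacement) is the total path length: add the absolute areas under v-t.
0–5 s: |-1| × 5 = 5 m
5–9 s: |-6| × 4 = 24 m
9–14 s: |6| × 5 = 30 m
Total distance = 59 m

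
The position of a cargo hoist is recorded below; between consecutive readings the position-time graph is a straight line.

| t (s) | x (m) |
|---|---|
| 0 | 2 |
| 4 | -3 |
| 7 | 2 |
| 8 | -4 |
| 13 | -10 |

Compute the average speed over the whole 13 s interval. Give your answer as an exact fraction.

22/13 m/s

Average speed = (total path length)/(elapsed time); on a piecewise-linear x-t graph the path length is Σ|Δx|.
0–4 s: |Δx| = |-3 − 2| = 5 m
4–7 s: |Δx| = |2 − -3| = 5 m
7–8 s: |Δx| = |-4 − 2| = 6 m
8–13 s: |Δx| = |-10 − -4| = 6 m
Total path = 22 m; average speed = 22/13 = 22/13 m/s.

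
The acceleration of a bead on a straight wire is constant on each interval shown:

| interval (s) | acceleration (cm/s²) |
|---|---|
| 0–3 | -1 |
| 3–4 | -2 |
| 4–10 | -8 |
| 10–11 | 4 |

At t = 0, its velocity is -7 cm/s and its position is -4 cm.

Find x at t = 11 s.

On each constant-a segment, Δv = aΔt and Δx = v₀Δt + ½aΔt²; chain segment to segment.
0–3 s: v starts -7 cm/s; Δx = -7·3 + ½·-1·3² = -25.5 cm; v ends -10 cm/s.
3–4 s: v starts -10 cm/s; Δx = -10·1 + ½·-2·1² = -11 cm; v ends -12 cm/s.
4–10 s: v starts -12 cm/s; Δx = -12·6 + ½·-8·6² = -216 cm; v ends -60 cm/s.
10–11 s: v starts -60 cm/s; Δx = -60·1 + ½·4·1² = -58 cm; v ends -56 cm/s.
x(11) = -4 + Σ Δx = -314.5 cm.

-314.5 cm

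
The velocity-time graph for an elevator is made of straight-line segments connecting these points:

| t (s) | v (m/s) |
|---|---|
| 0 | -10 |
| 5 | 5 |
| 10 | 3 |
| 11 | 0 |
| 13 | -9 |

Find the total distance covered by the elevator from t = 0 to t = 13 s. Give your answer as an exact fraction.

Distance (not displacement) is the total path length: add the absolute areas under v-t.
0–5 s: v = 0 at t = 10/3 s; triangle areas 50/3 + 25/6 = 125/6 m
5–10 s: |½(5 + 3)(5)| = 20 m
10–11 s: |½(3 + 0)(1)| = 1.5 m
11–13 s: |½(0 + -9)(2)| = 9 m
Total distance = 154/3 m

154/3 m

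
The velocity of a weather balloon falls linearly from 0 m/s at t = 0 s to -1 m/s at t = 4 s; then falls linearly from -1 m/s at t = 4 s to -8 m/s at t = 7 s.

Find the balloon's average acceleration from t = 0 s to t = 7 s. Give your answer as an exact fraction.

Average acceleration = Δv/Δt = (-8 − 0)/(7 − 0) = -8/7 m/s².

-8/7 m/s²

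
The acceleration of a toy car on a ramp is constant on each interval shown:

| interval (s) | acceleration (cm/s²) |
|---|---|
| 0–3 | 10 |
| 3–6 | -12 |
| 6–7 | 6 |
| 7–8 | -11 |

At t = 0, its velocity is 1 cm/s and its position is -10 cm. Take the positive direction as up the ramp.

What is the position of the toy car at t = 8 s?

On each constant-a segment, Δv = aΔt and Δx = v₀Δt + ½aΔt²; chain segment to segment.
0–3 s: v starts 1 cm/s; Δx = 1·3 + ½·10·3² = 48 cm; v ends 31 cm/s.
3–6 s: v starts 31 cm/s; Δx = 31·3 + ½·-12·3² = 39 cm; v ends -5 cm/s.
6–7 s: v starts -5 cm/s; Δx = -5·1 + ½·6·1² = -2 cm; v ends 1 cm/s.
7–8 s: v starts 1 cm/s; Δx = 1·1 + ½·-11·1² = -4.5 cm; v ends -10 cm/s.
x(8) = -10 + Σ Δx = 70.5 cm.

70.5 cm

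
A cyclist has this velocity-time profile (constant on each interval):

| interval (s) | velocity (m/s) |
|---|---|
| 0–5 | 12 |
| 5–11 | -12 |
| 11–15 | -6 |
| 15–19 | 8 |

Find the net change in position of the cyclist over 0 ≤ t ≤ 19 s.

Displacement is the signed area under the v-t curve.
0–5 s: 12 × 5 = 60 m
5–11 s: -12 × 6 = -72 m
11–15 s: -6 × 4 = -24 m
15–19 s: 8 × 4 = 32 m
Net displacement = -4 m

-4 m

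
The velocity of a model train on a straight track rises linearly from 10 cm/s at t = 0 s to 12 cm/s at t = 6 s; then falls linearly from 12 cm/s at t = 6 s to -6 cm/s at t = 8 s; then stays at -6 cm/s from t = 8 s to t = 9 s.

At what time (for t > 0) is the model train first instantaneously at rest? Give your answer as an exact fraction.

v changes sign on 6–8 s (from 12 to -6); the graph is linear there, so v = 0 at t = 6 + (-12)·(8 − 6)/(-6 − 12) = 22/3 s.

t = 22/3 s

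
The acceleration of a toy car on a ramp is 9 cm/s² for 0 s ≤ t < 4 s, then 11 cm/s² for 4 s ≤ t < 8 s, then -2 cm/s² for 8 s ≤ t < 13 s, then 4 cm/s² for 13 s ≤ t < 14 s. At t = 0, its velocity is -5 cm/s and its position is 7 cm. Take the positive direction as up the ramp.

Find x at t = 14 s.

On each constant-a segment, Δv = aΔt and Δx = v₀Δt + ½aΔt²; chain segment to segment.
0–4 s: v starts -5 cm/s; Δx = -5·4 + ½·9·4² = 52 cm; v ends 31 cm/s.
4–8 s: v starts 31 cm/s; Δx = 31·4 + ½·11·4² = 212 cm; v ends 75 cm/s.
8–13 s: v starts 75 cm/s; Δx = 75·5 + ½·-2·5² = 350 cm; v ends 65 cm/s.
13–14 s: v starts 65 cm/s; Δx = 65·1 + ½·4·1² = 67 cm; v ends 69 cm/s.
x(14) = 7 + Σ Δx = 688 cm.

688 cm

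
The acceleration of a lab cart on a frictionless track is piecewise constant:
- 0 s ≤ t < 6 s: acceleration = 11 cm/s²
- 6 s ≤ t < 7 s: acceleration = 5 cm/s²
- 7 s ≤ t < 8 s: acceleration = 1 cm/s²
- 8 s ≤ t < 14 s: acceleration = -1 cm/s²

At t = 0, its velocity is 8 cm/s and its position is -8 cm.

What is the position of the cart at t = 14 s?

On each constant-a segment, Δv = aΔt and Δx = v₀Δt + ½aΔt²; chain segment to segment.
0–6 s: v starts 8 cm/s; Δx = 8·6 + ½·11·6² = 246 cm; v ends 74 cm/s.
6–7 s: v starts 74 cm/s; Δx = 74·1 + ½·5·1² = 76.5 cm; v ends 79 cm/s.
7–8 s: v starts 79 cm/s; Δx = 79·1 + ½·1·1² = 79.5 cm; v ends 80 cm/s.
8–14 s: v starts 80 cm/s; Δx = 80·6 + ½·-1·6² = 462 cm; v ends 74 cm/s.
x(14) = -8 + Σ Δx = 856 cm.

856 cm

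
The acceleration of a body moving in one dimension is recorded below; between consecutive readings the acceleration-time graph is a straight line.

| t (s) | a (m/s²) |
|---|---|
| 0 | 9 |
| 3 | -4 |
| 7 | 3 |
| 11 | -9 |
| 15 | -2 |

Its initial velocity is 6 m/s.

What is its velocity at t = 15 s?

-22.5 m/s

Δv equals the area under the a-t graph; then v = v₀ + Δv.
0–3 s: ½(9 + -4)(3) = 7.5 m/s
3–7 s: ½(-4 + 3)(4) = -2 m/s
7–11 s: ½(3 + -9)(4) = -12 m/s
11–15 s: ½(-9 + -2)(4) = -22 m/s
Δv = -28.5 m/s, so v(15) = 6 + (-28.5) = -22.5 m/s.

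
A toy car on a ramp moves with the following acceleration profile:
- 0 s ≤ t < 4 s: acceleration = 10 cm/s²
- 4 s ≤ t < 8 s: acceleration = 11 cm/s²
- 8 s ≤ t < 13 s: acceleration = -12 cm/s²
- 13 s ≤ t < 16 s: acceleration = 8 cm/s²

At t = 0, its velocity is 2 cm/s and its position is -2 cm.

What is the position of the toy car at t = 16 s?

736 cm

On each constant-a segment, Δv = aΔt and Δx = v₀Δt + ½aΔt²; chain segment to segment.
0–4 s: v starts 2 cm/s; Δx = 2·4 + ½·10·4² = 88 cm; v ends 42 cm/s.
4–8 s: v starts 42 cm/s; Δx = 42·4 + ½·11·4² = 256 cm; v ends 86 cm/s.
8–13 s: v starts 86 cm/s; Δx = 86·5 + ½·-12·5² = 280 cm; v ends 26 cm/s.
13–16 s: v starts 26 cm/s; Δx = 26·3 + ½·8·3² = 114 cm; v ends 50 cm/s.
x(16) = -2 + Σ Δx = 736 cm.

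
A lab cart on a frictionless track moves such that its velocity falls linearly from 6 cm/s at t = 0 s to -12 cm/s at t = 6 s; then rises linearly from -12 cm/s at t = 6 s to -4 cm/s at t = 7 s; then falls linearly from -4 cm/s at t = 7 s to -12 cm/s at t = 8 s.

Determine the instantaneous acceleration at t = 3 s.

Acceleration is the slope of the v-t graph on 0–6 s: (-12 − 6)/(6 − 0) = -3 cm/s².

-3 cm/s²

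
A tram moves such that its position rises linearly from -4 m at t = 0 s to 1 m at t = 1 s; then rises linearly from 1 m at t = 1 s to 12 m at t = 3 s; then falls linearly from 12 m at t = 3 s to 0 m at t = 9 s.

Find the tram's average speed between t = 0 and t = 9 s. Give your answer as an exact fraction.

28/9 m/s

Average speed = (total path length)/(elapsed time); on a piecewise-linear x-t graph the path length is Σ|Δx|.
0–1 s: |Δx| = |1 − -4| = 5 m
1–3 s: |Δx| = |12 − 1| = 11 m
3–9 s: |Δx| = |0 − 12| = 12 m
Total path = 28 m; average speed = 28/9 = 28/9 m/s.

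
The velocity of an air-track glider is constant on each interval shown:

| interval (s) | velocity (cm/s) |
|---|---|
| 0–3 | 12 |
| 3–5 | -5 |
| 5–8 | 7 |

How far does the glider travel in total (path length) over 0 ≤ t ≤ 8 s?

67 cm

Total distance travelled is ∫|v| dt — sum the magnitudes of each area piece.
0–3 s: |12| × 3 = 36 cm
3–5 s: |-5| × 2 = 10 cm
5–8 s: |7| × 3 = 21 cm
Total distance = 67 cm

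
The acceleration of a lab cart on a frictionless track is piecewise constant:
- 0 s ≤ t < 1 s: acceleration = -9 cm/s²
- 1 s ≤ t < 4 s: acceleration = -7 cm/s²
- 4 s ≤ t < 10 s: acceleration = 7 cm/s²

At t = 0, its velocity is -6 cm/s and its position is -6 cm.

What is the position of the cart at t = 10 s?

-183 cm

On each constant-a segment, Δv = aΔt and Δx = v₀Δt + ½aΔt²; chain segment to segment.
0–1 s: v starts -6 cm/s; Δx = -6·1 + ½·-9·1² = -10.5 cm; v ends -15 cm/s.
1–4 s: v starts -15 cm/s; Δx = -15·3 + ½·-7·3² = -76.5 cm; v ends -36 cm/s.
4–10 s: v starts -36 cm/s; Δx = -36·6 + ½·7·6² = -90 cm; v ends 6 cm/s.
x(10) = -6 + Σ Δx = -183 cm.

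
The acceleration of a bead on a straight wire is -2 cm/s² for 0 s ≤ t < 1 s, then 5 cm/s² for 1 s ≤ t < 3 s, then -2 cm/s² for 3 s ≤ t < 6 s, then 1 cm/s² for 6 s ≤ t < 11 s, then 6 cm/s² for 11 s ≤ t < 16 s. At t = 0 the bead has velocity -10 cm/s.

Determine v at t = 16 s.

Δv equals the area under the a-t graph; then v = v₀ + Δv.
0–1 s: -2 × 1 = -2 cm/s
1–3 s: 5 × 2 = 10 cm/s
3–6 s: -2 × 3 = -6 cm/s
6–11 s: 1 × 5 = 5 cm/s
11–16 s: 6 × 5 = 30 cm/s
Δv = 37 cm/s, so v(16) = -10 + (37) = 27 cm/s.

27 cm/s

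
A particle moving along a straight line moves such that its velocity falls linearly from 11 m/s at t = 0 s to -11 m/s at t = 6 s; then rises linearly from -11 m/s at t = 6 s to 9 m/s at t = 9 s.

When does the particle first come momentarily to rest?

v changes sign on 0–6 s (from 11 to -11); the graph is linear there, so v = 0 at t = 0 + (-11)·(6 − 0)/(-11 − 11) = 3 s.

t = 3 s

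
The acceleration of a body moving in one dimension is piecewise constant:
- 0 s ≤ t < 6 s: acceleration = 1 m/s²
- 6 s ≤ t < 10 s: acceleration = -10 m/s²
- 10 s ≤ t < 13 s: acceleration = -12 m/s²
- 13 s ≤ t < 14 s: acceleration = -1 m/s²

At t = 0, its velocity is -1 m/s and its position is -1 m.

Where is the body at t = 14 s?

On each constant-a segment, Δv = aΔt and Δx = v₀Δt + ½aΔt²; chain segment to segment.
0–6 s: v starts -1 m/s; Δx = -1·6 + ½·1·6² = 12 m; v ends 5 m/s.
6–10 s: v starts 5 m/s; Δx = 5·4 + ½·-10·4² = -60 m; v ends -35 m/s.
10–13 s: v starts -35 m/s; Δx = -35·3 + ½·-12·3² = -159 m; v ends -71 m/s.
13–14 s: v starts -71 m/s; Δx = -71·1 + ½·-1·1² = -71.5 m; v ends -72 m/s.
x(14) = -1 + Σ Δx = -279.5 m.

-279.5 m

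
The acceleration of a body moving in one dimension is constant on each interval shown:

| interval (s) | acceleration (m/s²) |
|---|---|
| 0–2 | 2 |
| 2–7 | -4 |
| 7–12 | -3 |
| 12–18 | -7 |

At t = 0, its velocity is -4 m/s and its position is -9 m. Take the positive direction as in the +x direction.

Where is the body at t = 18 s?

On each constant-a segment, Δv = aΔt and Δx = v₀Δt + ½aΔt²; chain segment to segment.
0–2 s: v starts -4 m/s; Δx = -4·2 + ½·2·2² = -4 m; v ends 0 m/s.
2–7 s: v starts 0 m/s; Δx = 0·5 + ½·-4·5² = -50 m; v ends -20 m/s.
7–12 s: v starts -20 m/s; Δx = -20·5 + ½·-3·5² = -137.5 m; v ends -35 m/s.
12–18 s: v starts -35 m/s; Δx = -35·6 + ½·-7·6² = -336 m; v ends -77 m/s.
x(18) = -9 + Σ Δx = -536.5 m.

-536.5 m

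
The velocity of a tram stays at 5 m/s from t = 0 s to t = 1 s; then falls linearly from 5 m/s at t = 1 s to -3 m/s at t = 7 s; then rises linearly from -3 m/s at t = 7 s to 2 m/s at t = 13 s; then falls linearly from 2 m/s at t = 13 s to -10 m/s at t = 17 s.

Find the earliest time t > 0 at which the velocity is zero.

v changes sign on 1–7 s (from 5 to -3); the graph is linear there, so v = 0 at t = 1 + (-5)·(7 − 1)/(-3 − 5) = 4.75 s.

t = 4.75 s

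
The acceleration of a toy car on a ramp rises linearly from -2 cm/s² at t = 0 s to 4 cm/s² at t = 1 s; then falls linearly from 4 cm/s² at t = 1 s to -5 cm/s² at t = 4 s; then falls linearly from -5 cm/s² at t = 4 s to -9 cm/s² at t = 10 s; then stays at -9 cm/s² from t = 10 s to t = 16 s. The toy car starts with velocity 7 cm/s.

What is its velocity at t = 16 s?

-89.5 cm/s

Δv equals the area under the a-t graph; then v = v₀ + Δv.
0–1 s: ½(-2 + 4)(1) = 1 cm/s
1–4 s: ½(4 + -5)(3) = -1.5 cm/s
4–10 s: ½(-5 + -9)(6) = -42 cm/s
10–16 s: -9 × 6 = -54 cm/s
Δv = -96.5 cm/s, so v(16) = 7 + (-96.5) = -89.5 cm/s.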